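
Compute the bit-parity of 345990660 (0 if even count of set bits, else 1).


0b10100100111110110011000000100 has 13 ones => parity 1

1


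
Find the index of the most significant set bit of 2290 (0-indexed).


0b100011110010. Highest set bit at position 11

11


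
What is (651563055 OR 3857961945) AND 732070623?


Step 1: 651563055 | 3857961945 = 3891778559
Step 2: 3891778559 & 732070623 = 597852895

597852895


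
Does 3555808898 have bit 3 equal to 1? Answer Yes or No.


0b11010011111100010101011010000010, bit 3 = 0. No

No


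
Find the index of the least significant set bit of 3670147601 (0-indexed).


0b11011010110000100000001000010001. Lowest set bit at position 0

0


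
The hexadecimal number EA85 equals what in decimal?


EA85 hex = 60037 decimal

60037


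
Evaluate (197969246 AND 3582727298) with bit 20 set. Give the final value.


Step 1: 197969246 & 3582727298 = 25953282
Step 2: 25953282 | (1 << 20) = 25953282 | 1048576 = 27001858

27001858


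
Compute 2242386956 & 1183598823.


0b10000101101010000001110000001100 & 0b1000110100011000100100011100111 = 0b100100010000000100000000100 = 76023812

76023812


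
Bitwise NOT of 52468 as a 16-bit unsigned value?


~0b1100110011110100 = 0b11001100001011 = 13067 (16-bit unsigned)

13067


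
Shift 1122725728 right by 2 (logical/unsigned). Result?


0b1000010111010110110111101100000 >> 2 = 0b10000101110101101101111011000 = 280681432

280681432


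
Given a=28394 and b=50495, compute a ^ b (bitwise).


28394 ^ 50495 = 43989

43989


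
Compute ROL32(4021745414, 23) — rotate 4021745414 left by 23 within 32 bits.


Rotate 0b11101111101101101111011100000110 left by 23 (32-bit) = 0b10000011011101111101101101111011 = 2205670267

2205670267


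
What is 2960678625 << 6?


0b10110000011110000101111011100001 << 6 = 0b10110000011110000101111011100001000000 = 189483432000

189483432000


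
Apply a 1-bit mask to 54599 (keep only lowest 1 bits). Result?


54599 & 1 = 1

1


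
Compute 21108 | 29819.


0b101001001110100 | 0b111010001111011 = 0b111011001111111 = 30335

30335


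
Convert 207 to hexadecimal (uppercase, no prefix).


207 = CF hex

CF


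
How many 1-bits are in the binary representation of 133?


0b10000101 has 3 set bits

3


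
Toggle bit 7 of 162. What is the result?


162 ^ (1 << 7) = 162 ^ 128 = 34

34


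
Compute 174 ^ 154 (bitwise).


0b10101110 ^ 0b10011010 = 0b110100 = 52

52


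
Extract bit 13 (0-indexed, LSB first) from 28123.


0b110110111011011, position 13 = 1

1


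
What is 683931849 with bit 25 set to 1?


683931849 | (1 << 25) = 683931849 | 33554432 = 717486281

717486281


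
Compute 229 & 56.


0b11100101 & 0b111000 = 0b100000 = 32

32


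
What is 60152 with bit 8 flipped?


60152 ^ (1 << 8) = 60152 ^ 256 = 60408

60408


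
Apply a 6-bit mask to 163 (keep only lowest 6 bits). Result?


163 & 63 = 35

35


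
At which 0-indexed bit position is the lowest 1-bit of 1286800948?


0b1001100101100110000011000110100. Lowest set bit at position 2

2


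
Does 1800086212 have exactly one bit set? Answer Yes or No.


0b1101011010010110010001011000100. Multiple bits set => No

No


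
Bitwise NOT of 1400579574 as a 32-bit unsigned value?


~0b1010011011110110010010111110110 = 0b10101100100001001101101000001001 = 2894387721 (32-bit unsigned)

2894387721


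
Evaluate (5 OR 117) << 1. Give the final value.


Step 1: 5 | 117 = 117
Step 2: 117 << 1 = 234

234


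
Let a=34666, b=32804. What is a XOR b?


34666 ^ 32804 = 1870

1870


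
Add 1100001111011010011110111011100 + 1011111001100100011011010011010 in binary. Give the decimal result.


1100001111011010011110111011100 + 1011111001100100011011010011010 = 11000001000111110111010001110110 = 3240064118

3240064118


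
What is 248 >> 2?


0b11111000 >> 2 = 0b111110 = 62

62


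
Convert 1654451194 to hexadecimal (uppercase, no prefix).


1654451194 = 629CEBFA hex

629CEBFA


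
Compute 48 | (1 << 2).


48 | (1 << 2) = 48 | 4 = 52

52


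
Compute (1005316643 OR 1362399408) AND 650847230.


Step 1: 1005316643 | 1362399408 = 2080373427
Step 2: 2080373427 & 650847230 = 583738034

583738034


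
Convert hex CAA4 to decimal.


CAA4 hex = 51876 decimal

51876


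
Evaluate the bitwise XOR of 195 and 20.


0b11000011 ^ 0b10100 = 0b11010111 = 215

215


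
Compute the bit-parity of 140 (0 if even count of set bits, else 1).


0b10001100 has 3 ones => parity 1

1


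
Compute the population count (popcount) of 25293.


0b110001011001101 has 8 set bits

8


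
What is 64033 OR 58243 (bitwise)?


0b1111101000100001 | 0b1110001110000011 = 0b1111101110100011 = 64419

64419


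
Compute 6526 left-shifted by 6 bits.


0b1100101111110 << 6 = 0b1100101111110000000 = 417664

417664


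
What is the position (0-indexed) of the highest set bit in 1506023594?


0b1011001110001000001100010101010. Highest set bit at position 30

30


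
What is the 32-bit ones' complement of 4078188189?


4078188189 ^ 4294967295 = 216779106

216779106


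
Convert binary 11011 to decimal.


11011 in decimal = 27

27


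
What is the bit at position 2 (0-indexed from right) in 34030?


0b1000010011101110, position 2 = 1

1


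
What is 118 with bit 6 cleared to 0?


118 & ~(1 << 6) = 54

54


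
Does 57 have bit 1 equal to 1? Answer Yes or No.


0b111001, bit 1 = 0. No

No


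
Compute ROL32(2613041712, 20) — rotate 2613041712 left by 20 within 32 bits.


Rotate 0b10011011101111111101101000110000 left by 20 (32-bit) = 0b10100011000010011011101111111101 = 2735324157

2735324157


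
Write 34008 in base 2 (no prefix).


34008 = 1000010011011000 in binary

1000010011011000


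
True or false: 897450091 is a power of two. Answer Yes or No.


0b110101011111100000000001101011. Multiple bits set => No

No


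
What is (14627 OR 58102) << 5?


Step 1: 14627 | 58102 = 64503
Step 2: 64503 << 5 = 2064096

2064096


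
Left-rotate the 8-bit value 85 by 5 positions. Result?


Rotate 0b1010101 left by 5 (8-bit) = 0b10101010 = 170

170


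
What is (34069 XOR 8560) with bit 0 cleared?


Step 1: 34069 ^ 8560 = 42085
Step 2: 42085 & ~(1 << 0) = 42084

42084


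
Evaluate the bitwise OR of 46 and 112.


0b101110 | 0b1110000 = 0b1111110 = 126

126


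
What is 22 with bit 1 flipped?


22 ^ (1 << 1) = 22 ^ 2 = 20

20


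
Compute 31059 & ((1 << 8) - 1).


31059 & 255 = 83

83


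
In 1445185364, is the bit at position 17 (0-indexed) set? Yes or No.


0b1010110001000111100011101010100, bit 17 = 1. Yes

Yes


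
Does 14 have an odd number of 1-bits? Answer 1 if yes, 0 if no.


0b1110 has 3 ones => parity 1

1


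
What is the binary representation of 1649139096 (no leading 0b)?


1649139096 = 1100010010010111101110110011000 in binary

1100010010010111101110110011000


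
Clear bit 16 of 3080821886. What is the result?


3080821886 & ~(1 << 16) = 3080756350

3080756350


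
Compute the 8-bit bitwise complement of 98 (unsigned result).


~0b1100010 = 0b10011101 = 157 (8-bit unsigned)

157


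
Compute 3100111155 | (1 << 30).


3100111155 | (1 << 30) = 3100111155 | 1073741824 = 4173852979

4173852979


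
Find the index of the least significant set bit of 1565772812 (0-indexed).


0b1011101010100111100110000001100. Lowest set bit at position 2

2


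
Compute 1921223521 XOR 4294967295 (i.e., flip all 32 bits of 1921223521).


1921223521 ^ 4294967295 = 2373743774

2373743774


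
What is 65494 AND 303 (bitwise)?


0b1111111111010110 & 0b100101111 = 0b100000110 = 262

262


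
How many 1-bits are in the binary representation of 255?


0b11111111 has 8 set bits

8


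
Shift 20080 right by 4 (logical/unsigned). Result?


0b100111001110000 >> 4 = 0b10011100111 = 1255

1255


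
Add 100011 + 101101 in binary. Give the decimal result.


100011 + 101101 = 1010000 = 80

80


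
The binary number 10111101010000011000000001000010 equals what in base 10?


10111101010000011000000001000010 in decimal = 3175186498

3175186498


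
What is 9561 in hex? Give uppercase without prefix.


9561 = 2559 hex

2559


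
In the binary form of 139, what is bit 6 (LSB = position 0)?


0b10001011, position 6 = 0

0


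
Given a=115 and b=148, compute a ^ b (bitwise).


115 ^ 148 = 231

231


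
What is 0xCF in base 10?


CF hex = 207 decimal

207


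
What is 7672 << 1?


0b1110111111000 << 1 = 0b11101111110000 = 15344

15344


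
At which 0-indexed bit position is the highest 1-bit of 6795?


0b1101010001011. Highest set bit at position 12

12


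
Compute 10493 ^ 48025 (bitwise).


0b10100011111101 ^ 0b1011101110011001 = 0b1001001101100100 = 37732

37732


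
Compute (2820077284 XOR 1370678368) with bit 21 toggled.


Step 1: 2820077284 ^ 1370678368 = 4188279428
Step 2: 4188279428 ^ (1 << 21) = 4188279428 ^ 2097152 = 4186182276

4186182276


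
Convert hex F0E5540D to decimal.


F0E5540D hex = 4041561101 decimal

4041561101


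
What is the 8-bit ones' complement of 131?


131 ^ 255 = 124

124


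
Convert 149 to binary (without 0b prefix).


149 = 10010101 in binary

10010101


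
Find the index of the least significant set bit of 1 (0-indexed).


0b1. Lowest set bit at position 0

0


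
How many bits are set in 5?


0b101 has 2 set bits

2


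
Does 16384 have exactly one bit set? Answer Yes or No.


0b100000000000000. Only one bit set => Yes

Yes


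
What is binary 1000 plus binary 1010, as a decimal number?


1000 + 1010 = 10010 = 18

18


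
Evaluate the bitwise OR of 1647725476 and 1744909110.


0b1100010001101100100101110100100 | 0b1101000000000010011001100110110 = 0b1101010001101110111101110110110 = 1782021046

1782021046


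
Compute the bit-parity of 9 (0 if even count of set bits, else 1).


0b1001 has 2 ones => parity 0

0


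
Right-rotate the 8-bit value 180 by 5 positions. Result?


Rotate 0b10110100 right by 5 (8-bit) = 0b10100101 = 165

165


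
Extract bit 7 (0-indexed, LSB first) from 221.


0b11011101, position 7 = 1

1


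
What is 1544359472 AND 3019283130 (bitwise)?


0b1011100000011010000111000110000 & 0b10110011111101101001101010111010 = 0b10000000001000000101000110000 = 268700208

268700208


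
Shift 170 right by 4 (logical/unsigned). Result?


0b10101010 >> 4 = 0b1010 = 10

10


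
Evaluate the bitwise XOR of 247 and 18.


0b11110111 ^ 0b10010 = 0b11100101 = 229

229


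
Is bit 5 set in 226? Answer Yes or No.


0b11100010, bit 5 = 1. Yes

Yes


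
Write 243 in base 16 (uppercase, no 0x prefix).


243 = F3 hex

F3


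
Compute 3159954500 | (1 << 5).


3159954500 | (1 << 5) = 3159954500 | 32 = 3159954532

3159954532


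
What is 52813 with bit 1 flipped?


52813 ^ (1 << 1) = 52813 ^ 2 = 52815

52815


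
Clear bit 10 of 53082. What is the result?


53082 & ~(1 << 10) = 52058

52058


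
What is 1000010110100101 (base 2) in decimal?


1000010110100101 in decimal = 34213

34213


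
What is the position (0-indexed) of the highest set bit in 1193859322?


0b1000111001010001101100011111010. Highest set bit at position 30

30


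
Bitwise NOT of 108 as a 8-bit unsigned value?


~0b1101100 = 0b10010011 = 147 (8-bit unsigned)

147


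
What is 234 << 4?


0b11101010 << 4 = 0b111010100000 = 3744

3744


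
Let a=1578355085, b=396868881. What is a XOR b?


1578355085 ^ 396868881 = 1236563100

1236563100


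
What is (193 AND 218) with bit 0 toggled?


Step 1: 193 & 218 = 192
Step 2: 192 ^ (1 << 0) = 192 ^ 1 = 193

193


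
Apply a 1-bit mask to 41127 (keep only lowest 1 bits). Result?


41127 & 1 = 1

1


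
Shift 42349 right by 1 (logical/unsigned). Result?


0b1010010101101101 >> 1 = 0b101001010110110 = 21174

21174


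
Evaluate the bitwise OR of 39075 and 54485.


0b1001100010100011 | 0b1101010011010101 = 0b1101110011110111 = 56567

56567


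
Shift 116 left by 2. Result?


0b1110100 << 2 = 0b111010000 = 464

464


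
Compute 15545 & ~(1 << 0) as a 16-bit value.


15545 & ~(1 << 0) = 15544

15544


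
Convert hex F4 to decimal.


F4 hex = 244 decimal

244


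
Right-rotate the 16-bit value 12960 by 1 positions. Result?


Rotate 0b11001010100000 right by 1 (16-bit) = 0b1100101010000 = 6480

6480


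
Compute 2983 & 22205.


0b101110100111 & 0b101011010111101 = 0b1010100101 = 677

677


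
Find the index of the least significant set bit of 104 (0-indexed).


0b1101000. Lowest set bit at position 3

3


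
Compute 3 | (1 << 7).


3 | (1 << 7) = 3 | 128 = 131

131


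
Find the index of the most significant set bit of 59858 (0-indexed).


0b1110100111010010. Highest set bit at position 15

15


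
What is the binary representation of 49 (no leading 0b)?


49 = 110001 in binary

110001


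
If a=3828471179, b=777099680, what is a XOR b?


3828471179 ^ 777099680 = 3395308587

3395308587


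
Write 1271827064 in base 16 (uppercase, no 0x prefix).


1271827064 = 4BCE8A78 hex

4BCE8A78


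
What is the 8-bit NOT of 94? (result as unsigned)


~0b1011110 = 0b10100001 = 161 (8-bit unsigned)

161


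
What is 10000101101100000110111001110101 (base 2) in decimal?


10000101101100000110111001110101 in decimal = 2242932341

2242932341


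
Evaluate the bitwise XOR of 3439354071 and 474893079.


0b11001101000000000110000011010111 ^ 0b11100010011100100101100010111 = 0b11010001010011100010101111000000 = 3511561152

3511561152


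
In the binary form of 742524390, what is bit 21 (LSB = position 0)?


0b101100010000100000010111100110, position 21 = 0

0


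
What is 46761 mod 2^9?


46761 & 511 = 169

169


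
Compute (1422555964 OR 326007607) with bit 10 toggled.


Step 1: 1422555964 | 326007607 = 1475246911
Step 2: 1475246911 ^ (1 << 10) = 1475246911 ^ 1024 = 1475247935

1475247935


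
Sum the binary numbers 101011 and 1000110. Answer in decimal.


101011 + 1000110 = 1110001 = 113

113


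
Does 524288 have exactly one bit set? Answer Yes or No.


0b10000000000000000000. Only one bit set => Yes

Yes


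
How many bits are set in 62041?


0b1111001001011001 has 9 set bits

9


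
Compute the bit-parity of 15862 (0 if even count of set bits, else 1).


0b11110111110110 has 11 ones => parity 1

1


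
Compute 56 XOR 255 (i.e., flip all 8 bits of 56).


56 ^ 255 = 199

199


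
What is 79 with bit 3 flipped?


79 ^ (1 << 3) = 79 ^ 8 = 71

71


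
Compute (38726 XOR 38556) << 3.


Step 1: 38726 ^ 38556 = 474
Step 2: 474 << 3 = 3792

3792


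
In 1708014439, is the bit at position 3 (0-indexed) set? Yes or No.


0b1100101110011100011101101100111, bit 3 = 0. No

No


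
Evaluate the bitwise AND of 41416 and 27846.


0b1010000111001000 & 0b110110011000110 = 0b10000011000000 = 8384

8384


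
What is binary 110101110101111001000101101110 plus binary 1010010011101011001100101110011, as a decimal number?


110101110101111001000101101110 + 1010010011101011001100101110011 = 10001000010011010010101011100001 = 2286758625

2286758625


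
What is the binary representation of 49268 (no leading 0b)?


49268 = 1100000001110100 in binary

1100000001110100


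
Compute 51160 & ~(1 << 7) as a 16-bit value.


51160 & ~(1 << 7) = 51032

51032


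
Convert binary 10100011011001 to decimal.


10100011011001 in decimal = 10457

10457


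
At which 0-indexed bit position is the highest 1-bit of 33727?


0b1000001110111111. Highest set bit at position 15

15


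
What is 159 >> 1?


0b10011111 >> 1 = 0b1001111 = 79

79


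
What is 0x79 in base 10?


79 hex = 121 decimal

121


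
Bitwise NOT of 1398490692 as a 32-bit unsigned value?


~0b1010011010110110100011001000100 = 0b10101100101001001011100110111011 = 2896476603 (32-bit unsigned)

2896476603


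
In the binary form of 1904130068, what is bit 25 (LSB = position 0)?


0b1110001011111101011100000010100, position 25 = 0

0


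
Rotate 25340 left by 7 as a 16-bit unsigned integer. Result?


Rotate 0b110001011111100 left by 7 (16-bit) = 0b111111000110001 = 32305

32305


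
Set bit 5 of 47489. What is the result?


47489 | (1 << 5) = 47489 | 32 = 47521

47521


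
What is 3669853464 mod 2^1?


3669853464 & 1 = 0

0


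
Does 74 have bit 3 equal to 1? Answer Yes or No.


0b1001010, bit 3 = 1. Yes

Yes


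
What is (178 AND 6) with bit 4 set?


Step 1: 178 & 6 = 2
Step 2: 2 | (1 << 4) = 2 | 16 = 18

18


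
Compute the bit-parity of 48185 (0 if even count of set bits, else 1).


0b1011110000111001 has 9 ones => parity 1

1


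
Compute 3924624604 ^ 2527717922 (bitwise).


0b11101001111011010000010011011100 ^ 0b10010110101010011110101000100010 = 0b1111111010001001110111011111110 = 2135224062

2135224062


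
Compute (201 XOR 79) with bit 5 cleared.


Step 1: 201 ^ 79 = 134
Step 2: 134 & ~(1 << 5) = 134

134


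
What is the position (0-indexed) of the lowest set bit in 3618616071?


0b11010111101011111011001100000111. Lowest set bit at position 0

0


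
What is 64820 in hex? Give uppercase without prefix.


64820 = FD34 hex

FD34


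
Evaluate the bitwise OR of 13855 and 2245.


0b11011000011111 | 0b100011000101 = 0b11111011011111 = 16095

16095


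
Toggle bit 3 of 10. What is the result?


10 ^ (1 << 3) = 10 ^ 8 = 2

2


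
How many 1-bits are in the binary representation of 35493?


0b1000101010100101 has 7 set bits

7


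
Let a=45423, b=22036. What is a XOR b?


45423 ^ 22036 = 59259

59259


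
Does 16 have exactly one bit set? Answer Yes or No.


0b10000. Only one bit set => Yes

Yes


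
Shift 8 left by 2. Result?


0b1000 << 2 = 0b100000 = 32

32


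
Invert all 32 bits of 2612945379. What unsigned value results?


2612945379 ^ 4294967295 = 1682021916

1682021916


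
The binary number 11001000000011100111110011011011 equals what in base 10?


11001000000011100111110011011011 in decimal = 3356392667

3356392667


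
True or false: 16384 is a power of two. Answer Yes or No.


0b100000000000000. Only one bit set => Yes

Yes


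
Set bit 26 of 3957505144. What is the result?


3957505144 | (1 << 26) = 3957505144 | 67108864 = 4024614008

4024614008


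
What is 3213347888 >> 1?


0b10111111100001111100110000110000 >> 1 = 0b1011111110000111110011000011000 = 1606673944

1606673944


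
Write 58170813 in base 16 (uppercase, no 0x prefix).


58170813 = 3779DBD hex

3779DBD


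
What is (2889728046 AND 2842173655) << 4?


Step 1: 2889728046 & 2842173655 = 2821193734
Step 2: 2821193734 << 4 = 45139099744

45139099744


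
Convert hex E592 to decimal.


E592 hex = 58770 decimal

58770


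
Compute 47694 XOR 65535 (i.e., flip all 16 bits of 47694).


47694 ^ 65535 = 17841

17841


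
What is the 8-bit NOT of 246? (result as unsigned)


~0b11110110 = 0b1001 = 9 (8-bit unsigned)

9


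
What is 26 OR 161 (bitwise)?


0b11010 | 0b10100001 = 0b10111011 = 187

187


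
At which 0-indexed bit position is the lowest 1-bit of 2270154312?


0b10000111010011111100111001001000. Lowest set bit at position 3

3


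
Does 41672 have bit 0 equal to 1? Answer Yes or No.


0b1010001011001000, bit 0 = 0. No

No


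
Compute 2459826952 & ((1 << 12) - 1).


2459826952 & 4095 = 2824

2824


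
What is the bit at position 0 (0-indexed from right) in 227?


0b11100011, position 0 = 1

1


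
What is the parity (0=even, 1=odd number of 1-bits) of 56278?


0b1101101111010110 has 11 ones => parity 1

1


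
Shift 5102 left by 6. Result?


0b1001111101110 << 6 = 0b1001111101110000000 = 326528

326528


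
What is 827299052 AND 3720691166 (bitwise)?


0b110001010011111001010011101100 & 0b11011101110001010011110111011110 = 0b10001010001010001010011001100 = 289739980

289739980


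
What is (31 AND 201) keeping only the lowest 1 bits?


Step 1: 31 & 201 = 9
Step 2: 9 & 1 = 1

1


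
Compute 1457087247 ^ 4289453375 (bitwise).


0b1010110110110010110001100001111 ^ 0b11111111101010111101110100111111 = 0b10101001011100101011111000110000 = 2842869296

2842869296


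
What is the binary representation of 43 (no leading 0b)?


43 = 101011 in binary

101011


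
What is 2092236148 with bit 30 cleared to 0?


2092236148 & ~(1 << 30) = 1018494324

1018494324


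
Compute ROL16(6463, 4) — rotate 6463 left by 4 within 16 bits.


Rotate 0b1100100111111 left by 4 (16-bit) = 0b1001001111110001 = 37873

37873


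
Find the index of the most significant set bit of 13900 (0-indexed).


0b11011001001100. Highest set bit at position 13

13


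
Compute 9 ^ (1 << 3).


9 ^ (1 << 3) = 9 ^ 8 = 1

1


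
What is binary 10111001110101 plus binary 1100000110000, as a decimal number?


10111001110101 + 1100000110000 = 100011010100101 = 18085

18085


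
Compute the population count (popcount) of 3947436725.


0b11101011010010010001101010110101 has 17 set bits

17


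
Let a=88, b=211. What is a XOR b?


88 ^ 211 = 139

139


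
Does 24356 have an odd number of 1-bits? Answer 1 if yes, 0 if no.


0b101111100100100 has 8 ones => parity 0

0


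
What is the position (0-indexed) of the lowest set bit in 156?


0b10011100. Lowest set bit at position 2

2


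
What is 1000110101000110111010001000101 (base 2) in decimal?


1000110101000110111010001000101 in decimal = 1185117253

1185117253


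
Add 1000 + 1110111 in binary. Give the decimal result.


1000 + 1110111 = 1111111 = 127

127


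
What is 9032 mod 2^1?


9032 & 1 = 0

0


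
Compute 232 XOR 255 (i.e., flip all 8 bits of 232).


232 ^ 255 = 23

23


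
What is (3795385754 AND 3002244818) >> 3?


Step 1: 3795385754 & 3002244818 = 2721094802
Step 2: 2721094802 >> 3 = 340136850

340136850


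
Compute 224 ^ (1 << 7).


224 ^ (1 << 7) = 224 ^ 128 = 96

96


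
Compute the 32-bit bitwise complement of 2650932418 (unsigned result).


~0b10011110000000100000010011000010 = 0b1100001111111011111101100111101 = 1644034877 (32-bit unsigned)

1644034877


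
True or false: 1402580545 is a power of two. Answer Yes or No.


0b1010011100110011010111001000001. Multiple bits set => No

No


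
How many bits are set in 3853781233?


0b11100101101101000000100011110001 has 15 set bits

15


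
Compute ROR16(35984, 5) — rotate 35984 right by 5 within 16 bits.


Rotate 0b1000110010010000 right by 5 (16-bit) = 0b1000010001100100 = 33892

33892


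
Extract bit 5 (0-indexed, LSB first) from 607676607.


0b100100001110000110100010111111, position 5 = 1

1


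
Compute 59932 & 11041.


0b1110101000011100 & 0b10101100100001 = 0b10101000000000 = 10752

10752


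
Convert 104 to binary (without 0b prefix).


104 = 1101000 in binary

1101000


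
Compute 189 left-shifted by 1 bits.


0b10111101 << 1 = 0b101111010 = 378

378


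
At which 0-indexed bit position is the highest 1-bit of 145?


0b10010001. Highest set bit at position 7

7


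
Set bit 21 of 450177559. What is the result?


450177559 | (1 << 21) = 450177559 | 2097152 = 452274711

452274711


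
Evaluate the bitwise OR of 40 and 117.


0b101000 | 0b1110101 = 0b1111101 = 125

125


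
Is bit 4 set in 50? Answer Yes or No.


0b110010, bit 4 = 1. Yes

Yes


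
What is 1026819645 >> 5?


0b111101001101000000011000111101 >> 5 = 0b1111010011010000000110001 = 32088113

32088113


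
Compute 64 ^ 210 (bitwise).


0b1000000 ^ 0b11010010 = 0b10010010 = 146

146


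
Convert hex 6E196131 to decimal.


6E196131 hex = 1847157041 decimal

1847157041


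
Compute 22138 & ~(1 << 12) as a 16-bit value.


22138 & ~(1 << 12) = 18042

18042


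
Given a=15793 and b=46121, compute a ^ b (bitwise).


15793 ^ 46121 = 35224

35224


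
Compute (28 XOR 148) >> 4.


Step 1: 28 ^ 148 = 136
Step 2: 136 >> 4 = 8

8


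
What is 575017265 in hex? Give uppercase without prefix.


575017265 = 22461131 hex

22461131


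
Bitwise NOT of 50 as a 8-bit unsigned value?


~0b110010 = 0b11001101 = 205 (8-bit unsigned)

205


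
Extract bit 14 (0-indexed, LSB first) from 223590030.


0b1101010100111011011010001110, position 14 = 0

0


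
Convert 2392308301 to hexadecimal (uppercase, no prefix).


2392308301 = 8E97BA4D hex

8E97BA4D


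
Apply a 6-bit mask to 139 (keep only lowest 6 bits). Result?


139 & 63 = 11

11


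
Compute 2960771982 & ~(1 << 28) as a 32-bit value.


2960771982 & ~(1 << 28) = 2692336526

2692336526


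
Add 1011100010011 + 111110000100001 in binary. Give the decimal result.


1011100010011 + 111110000100001 = 1001001100110100 = 37684

37684


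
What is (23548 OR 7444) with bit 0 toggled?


Step 1: 23548 | 7444 = 24572
Step 2: 24572 ^ (1 << 0) = 24572 ^ 1 = 24573

24573


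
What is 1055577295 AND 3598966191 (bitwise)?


0b111110111010101101010011001111 & 0b11010110100000111101110110101111 = 0b10110100000101101010010001111 = 377672847

377672847


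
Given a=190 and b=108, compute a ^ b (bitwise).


190 ^ 108 = 210

210


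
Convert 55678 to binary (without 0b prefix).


55678 = 1101100101111110 in binary

1101100101111110


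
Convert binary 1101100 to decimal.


1101100 in decimal = 108

108


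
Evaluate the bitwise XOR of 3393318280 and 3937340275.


0b11001010010000011110110110001000 ^ 0b11101010101011110000101101110011 = 0b100000111011101110011011111011 = 552527611

552527611


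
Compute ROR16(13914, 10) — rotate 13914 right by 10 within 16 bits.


Rotate 0b11011001011010 right by 10 (16-bit) = 0b1001011010001101 = 38541

38541


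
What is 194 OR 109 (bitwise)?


0b11000010 | 0b1101101 = 0b11101111 = 239

239


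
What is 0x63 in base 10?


63 hex = 99 decimal

99


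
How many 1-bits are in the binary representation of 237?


0b11101101 has 6 set bits

6


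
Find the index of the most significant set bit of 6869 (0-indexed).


0b1101011010101. Highest set bit at position 12

12


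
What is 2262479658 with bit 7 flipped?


2262479658 ^ (1 << 7) = 2262479658 ^ 128 = 2262479786

2262479786


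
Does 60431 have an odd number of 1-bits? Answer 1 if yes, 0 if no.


0b1110110000001111 has 9 ones => parity 1

1


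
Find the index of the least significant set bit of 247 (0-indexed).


0b11110111. Lowest set bit at position 0

0


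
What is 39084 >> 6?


0b1001100010101100 >> 6 = 0b1001100010 = 610

610


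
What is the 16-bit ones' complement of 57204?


57204 ^ 65535 = 8331

8331


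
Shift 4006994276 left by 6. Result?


0b11101110110101011110000101100100 << 6 = 0b11101110110101011110000101100100000000 = 256447633664

256447633664


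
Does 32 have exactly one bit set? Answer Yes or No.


0b100000. Only one bit set => Yes

Yes


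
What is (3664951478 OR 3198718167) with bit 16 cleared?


Step 1: 3664951478 | 3198718167 = 4277844215
Step 2: 4277844215 & ~(1 << 16) = 4277844215

4277844215


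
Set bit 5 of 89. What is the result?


89 | (1 << 5) = 89 | 32 = 121

121


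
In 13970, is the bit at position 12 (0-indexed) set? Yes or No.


0b11011010010010, bit 12 = 1. Yes

Yes


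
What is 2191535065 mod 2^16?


2191535065 & 65535 = 11225

11225


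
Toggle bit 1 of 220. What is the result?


220 ^ (1 << 1) = 220 ^ 2 = 222

222


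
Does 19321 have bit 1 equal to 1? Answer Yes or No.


0b100101101111001, bit 1 = 0. No

No


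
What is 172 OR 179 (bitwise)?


0b10101100 | 0b10110011 = 0b10111111 = 191

191


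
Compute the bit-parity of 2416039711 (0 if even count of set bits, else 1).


0b10010000000000011101011100011111 has 14 ones => parity 0

0


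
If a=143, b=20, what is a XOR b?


143 ^ 20 = 155

155


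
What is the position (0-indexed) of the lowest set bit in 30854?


0b111100010000110. Lowest set bit at position 1

1


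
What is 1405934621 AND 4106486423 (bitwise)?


0b1010011110011001101110000011101 & 0b11110100110001000000001010010111 = 0b1010000110001000000000000010101 = 1355022357

1355022357


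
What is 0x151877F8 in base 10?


151877F8 hex = 353925112 decimal

353925112


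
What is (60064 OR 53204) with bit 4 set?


Step 1: 60064 | 53204 = 61428
Step 2: 61428 | (1 << 4) = 61428 | 16 = 61428

61428


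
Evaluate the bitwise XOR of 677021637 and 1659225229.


0b101000010110101000011111000101 ^ 0b1100010111001011100010010001101 = 0b1001010101111110100001101001000 = 1254048584

1254048584


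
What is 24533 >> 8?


0b101111111010101 >> 8 = 0b1011111 = 95

95


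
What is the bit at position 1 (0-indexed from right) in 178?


0b10110010, position 1 = 1

1


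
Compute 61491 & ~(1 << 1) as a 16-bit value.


61491 & ~(1 << 1) = 61489

61489


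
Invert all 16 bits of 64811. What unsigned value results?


64811 ^ 65535 = 724

724


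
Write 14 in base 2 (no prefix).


14 = 1110 in binary

1110


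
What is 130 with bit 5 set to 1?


130 | (1 << 5) = 130 | 32 = 162

162


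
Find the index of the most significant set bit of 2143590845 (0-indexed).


0b1111111110001001001100110111101. Highest set bit at position 30

30


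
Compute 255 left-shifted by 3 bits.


0b11111111 << 3 = 0b11111111000 = 2040

2040


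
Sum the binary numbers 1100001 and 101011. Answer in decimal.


1100001 + 101011 = 10001100 = 140

140


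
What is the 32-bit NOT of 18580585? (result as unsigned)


~0b1000110111000010001101001 = 0b11111110111001000111101110010110 = 4276386710 (32-bit unsigned)

4276386710


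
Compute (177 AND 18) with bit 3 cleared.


Step 1: 177 & 18 = 16
Step 2: 16 & ~(1 << 3) = 16

16


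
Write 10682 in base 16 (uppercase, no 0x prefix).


10682 = 29BA hex

29BA


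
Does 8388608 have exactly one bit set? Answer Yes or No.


0b100000000000000000000000. Only one bit set => Yes

Yes


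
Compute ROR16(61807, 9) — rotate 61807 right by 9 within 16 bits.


Rotate 0b1111000101101111 right by 9 (16-bit) = 0b1011011111111000 = 47096

47096


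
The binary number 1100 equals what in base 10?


1100 in decimal = 12

12


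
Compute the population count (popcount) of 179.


0b10110011 has 5 set bits

5


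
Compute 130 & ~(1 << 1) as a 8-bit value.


130 & ~(1 << 1) = 128

128


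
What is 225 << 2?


0b11100001 << 2 = 0b1110000100 = 900

900


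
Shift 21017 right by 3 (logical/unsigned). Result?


0b101001000011001 >> 3 = 0b101001000011 = 2627

2627


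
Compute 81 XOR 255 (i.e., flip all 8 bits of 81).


81 ^ 255 = 174

174


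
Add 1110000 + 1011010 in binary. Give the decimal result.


1110000 + 1011010 = 11001010 = 202

202


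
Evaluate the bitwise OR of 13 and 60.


0b1101 | 0b111100 = 0b111101 = 61

61


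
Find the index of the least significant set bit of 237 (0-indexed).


0b11101101. Lowest set bit at position 0

0


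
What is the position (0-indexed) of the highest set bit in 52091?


0b1100101101111011. Highest set bit at position 15

15


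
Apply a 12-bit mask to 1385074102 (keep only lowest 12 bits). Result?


1385074102 & 4095 = 3510

3510


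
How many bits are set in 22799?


0b101100100001111 has 8 set bits

8


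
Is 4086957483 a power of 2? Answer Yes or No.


0b11110011100110100000010110101011. Multiple bits set => No

No


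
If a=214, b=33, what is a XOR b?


214 ^ 33 = 247

247


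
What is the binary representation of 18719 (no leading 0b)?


18719 = 100100100011111 in binary

100100100011111


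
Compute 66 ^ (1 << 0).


66 ^ (1 << 0) = 66 ^ 1 = 67

67


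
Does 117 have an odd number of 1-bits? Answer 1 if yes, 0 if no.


0b1110101 has 5 ones => parity 1

1


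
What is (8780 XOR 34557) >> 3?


Step 1: 8780 ^ 34557 = 42161
Step 2: 42161 >> 3 = 5270

5270


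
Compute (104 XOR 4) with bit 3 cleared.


Step 1: 104 ^ 4 = 108
Step 2: 108 & ~(1 << 3) = 100

100


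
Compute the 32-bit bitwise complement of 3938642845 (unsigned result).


~0b11101010110000101110101110011101 = 0b10101001111010001010001100010 = 356324450 (32-bit unsigned)

356324450


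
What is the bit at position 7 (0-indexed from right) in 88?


0b1011000, position 7 = 0

0


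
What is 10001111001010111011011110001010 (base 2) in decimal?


10001111001010111011011110001010 in decimal = 2402006922

2402006922


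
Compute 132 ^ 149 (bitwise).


0b10000100 ^ 0b10010101 = 0b10001 = 17

17


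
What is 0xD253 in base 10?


D253 hex = 53843 decimal

53843


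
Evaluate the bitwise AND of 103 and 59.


0b1100111 & 0b111011 = 0b100011 = 35

35


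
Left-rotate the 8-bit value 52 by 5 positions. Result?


Rotate 0b110100 left by 5 (8-bit) = 0b10000110 = 134

134


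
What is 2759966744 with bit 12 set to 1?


2759966744 | (1 << 12) = 2759966744 | 4096 = 2759970840

2759970840


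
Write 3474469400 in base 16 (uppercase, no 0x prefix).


3474469400 = CF183218 hex

CF183218


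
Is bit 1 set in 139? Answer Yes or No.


0b10001011, bit 1 = 1. Yes

Yes


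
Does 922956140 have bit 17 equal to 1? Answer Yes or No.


0b110111000000110011000101101100, bit 17 = 1. Yes

Yes


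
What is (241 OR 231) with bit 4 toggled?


Step 1: 241 | 231 = 247
Step 2: 247 ^ (1 << 4) = 247 ^ 16 = 231

231


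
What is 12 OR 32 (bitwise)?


0b1100 | 0b100000 = 0b101100 = 44

44


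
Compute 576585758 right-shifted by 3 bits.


0b100010010111100000000000011110 >> 3 = 0b100010010111100000000000011 = 72073219

72073219


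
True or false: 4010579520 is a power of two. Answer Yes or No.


0b11101111000011001001011001000000. Multiple bits set => No

No


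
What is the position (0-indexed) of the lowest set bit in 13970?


0b11011010010010. Lowest set bit at position 1

1


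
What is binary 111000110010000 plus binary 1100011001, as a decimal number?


111000110010000 + 1100011001 = 111010010101001 = 29865

29865


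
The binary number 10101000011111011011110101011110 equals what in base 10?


10101000011111011011110101011110 in decimal = 2826812766

2826812766


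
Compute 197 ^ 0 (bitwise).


0b11000101 ^ 0b0 = 0b11000101 = 197

197


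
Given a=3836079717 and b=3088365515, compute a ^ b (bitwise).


3836079717 ^ 3088365515 = 1555126702

1555126702


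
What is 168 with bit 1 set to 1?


168 | (1 << 1) = 168 | 2 = 170

170


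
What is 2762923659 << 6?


0b10100100101011101101111010001011 << 6 = 0b10100100101011101101111010001011000000 = 176827114176

176827114176


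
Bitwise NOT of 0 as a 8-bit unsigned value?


~0b0 = 0b11111111 = 255 (8-bit unsigned)

255


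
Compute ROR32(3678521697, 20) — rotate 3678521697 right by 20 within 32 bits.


Rotate 0b11011011010000011100100101100001 right by 20 (32-bit) = 0b11100100101100001110110110100 = 479600052

479600052


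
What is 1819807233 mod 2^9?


1819807233 & 511 = 1

1


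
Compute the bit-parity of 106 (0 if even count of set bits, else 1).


0b1101010 has 4 ones => parity 0

0


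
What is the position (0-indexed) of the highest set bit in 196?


0b11000100. Highest set bit at position 7

7


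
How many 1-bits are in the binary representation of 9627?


0b10010110011011 has 8 set bits

8


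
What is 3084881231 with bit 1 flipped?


3084881231 ^ (1 << 1) = 3084881231 ^ 2 = 3084881229

3084881229


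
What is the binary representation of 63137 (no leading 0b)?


63137 = 1111011010100001 in binary

1111011010100001


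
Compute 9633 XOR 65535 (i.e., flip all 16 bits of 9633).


9633 ^ 65535 = 55902

55902


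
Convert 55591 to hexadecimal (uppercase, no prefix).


55591 = D927 hex

D927


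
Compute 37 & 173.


0b100101 & 0b10101101 = 0b100101 = 37

37


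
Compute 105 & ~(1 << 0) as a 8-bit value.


105 & ~(1 << 0) = 104

104


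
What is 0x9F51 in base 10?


9F51 hex = 40785 decimal

40785


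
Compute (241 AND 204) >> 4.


Step 1: 241 & 204 = 192
Step 2: 192 >> 4 = 12

12


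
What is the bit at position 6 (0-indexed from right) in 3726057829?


0b11011110000101110010000101100101, position 6 = 1

1


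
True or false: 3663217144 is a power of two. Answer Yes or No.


0b11011010010110000100000111111000. Multiple bits set => No

No


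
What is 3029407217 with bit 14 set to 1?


3029407217 | (1 << 14) = 3029407217 | 16384 = 3029423601

3029423601


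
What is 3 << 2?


0b11 << 2 = 0b1100 = 12

12


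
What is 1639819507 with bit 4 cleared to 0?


1639819507 & ~(1 << 4) = 1639819491

1639819491


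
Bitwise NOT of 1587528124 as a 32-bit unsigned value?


~0b1011110100111111100000110111100 = 0b10100001011000000011111001000011 = 2707439171 (32-bit unsigned)

2707439171


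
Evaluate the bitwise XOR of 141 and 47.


0b10001101 ^ 0b101111 = 0b10100010 = 162

162


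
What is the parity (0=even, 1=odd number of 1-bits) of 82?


0b1010010 has 3 ones => parity 1

1


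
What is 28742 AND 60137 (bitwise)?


0b111000001000110 & 0b1110101011101001 = 0b110000001000000 = 24640

24640


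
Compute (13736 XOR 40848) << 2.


Step 1: 13736 ^ 40848 = 43576
Step 2: 43576 << 2 = 174304

174304


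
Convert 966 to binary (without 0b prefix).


966 = 1111000110 in binary

1111000110


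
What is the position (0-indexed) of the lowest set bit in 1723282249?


0b1100110101101110011001101001001. Lowest set bit at position 0

0


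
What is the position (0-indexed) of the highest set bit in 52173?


0b1100101111001101. Highest set bit at position 15

15


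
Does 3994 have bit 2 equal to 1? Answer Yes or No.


0b111110011010, bit 2 = 0. No

No


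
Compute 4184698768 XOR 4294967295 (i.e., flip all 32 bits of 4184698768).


4184698768 ^ 4294967295 = 110268527

110268527


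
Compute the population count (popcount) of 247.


0b11110111 has 7 set bits

7


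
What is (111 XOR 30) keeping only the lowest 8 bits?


Step 1: 111 ^ 30 = 113
Step 2: 113 & 255 = 113

113


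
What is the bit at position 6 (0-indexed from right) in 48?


0b110000, position 6 = 0

0


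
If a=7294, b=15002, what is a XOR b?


7294 ^ 15002 = 9956

9956


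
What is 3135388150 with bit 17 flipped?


3135388150 ^ (1 << 17) = 3135388150 ^ 131072 = 3135257078

3135257078
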